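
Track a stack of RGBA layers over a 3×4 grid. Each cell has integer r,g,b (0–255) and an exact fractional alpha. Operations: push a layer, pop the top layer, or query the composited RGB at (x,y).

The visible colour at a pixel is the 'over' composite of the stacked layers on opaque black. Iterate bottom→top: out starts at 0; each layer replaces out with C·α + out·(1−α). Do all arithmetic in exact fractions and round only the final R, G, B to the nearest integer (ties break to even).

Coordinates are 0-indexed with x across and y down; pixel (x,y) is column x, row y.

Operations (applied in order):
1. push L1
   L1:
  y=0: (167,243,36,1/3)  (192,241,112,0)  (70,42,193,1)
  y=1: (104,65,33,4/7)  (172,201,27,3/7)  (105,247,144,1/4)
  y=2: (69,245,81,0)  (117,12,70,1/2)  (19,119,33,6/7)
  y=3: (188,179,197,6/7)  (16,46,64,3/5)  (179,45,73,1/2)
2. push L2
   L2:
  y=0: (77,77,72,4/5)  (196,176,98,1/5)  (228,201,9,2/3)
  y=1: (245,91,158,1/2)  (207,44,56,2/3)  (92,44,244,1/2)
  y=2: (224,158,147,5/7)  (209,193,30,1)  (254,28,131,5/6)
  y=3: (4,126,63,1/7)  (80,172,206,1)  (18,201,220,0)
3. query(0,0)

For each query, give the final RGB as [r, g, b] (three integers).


(0,0) stack=L1,L2; from [0,0,0]:
L1 α=1/3: [167/3, 81, 12]
L2 α=4/5: [1091/15, 389/5, 60]
= [73, 78, 60]


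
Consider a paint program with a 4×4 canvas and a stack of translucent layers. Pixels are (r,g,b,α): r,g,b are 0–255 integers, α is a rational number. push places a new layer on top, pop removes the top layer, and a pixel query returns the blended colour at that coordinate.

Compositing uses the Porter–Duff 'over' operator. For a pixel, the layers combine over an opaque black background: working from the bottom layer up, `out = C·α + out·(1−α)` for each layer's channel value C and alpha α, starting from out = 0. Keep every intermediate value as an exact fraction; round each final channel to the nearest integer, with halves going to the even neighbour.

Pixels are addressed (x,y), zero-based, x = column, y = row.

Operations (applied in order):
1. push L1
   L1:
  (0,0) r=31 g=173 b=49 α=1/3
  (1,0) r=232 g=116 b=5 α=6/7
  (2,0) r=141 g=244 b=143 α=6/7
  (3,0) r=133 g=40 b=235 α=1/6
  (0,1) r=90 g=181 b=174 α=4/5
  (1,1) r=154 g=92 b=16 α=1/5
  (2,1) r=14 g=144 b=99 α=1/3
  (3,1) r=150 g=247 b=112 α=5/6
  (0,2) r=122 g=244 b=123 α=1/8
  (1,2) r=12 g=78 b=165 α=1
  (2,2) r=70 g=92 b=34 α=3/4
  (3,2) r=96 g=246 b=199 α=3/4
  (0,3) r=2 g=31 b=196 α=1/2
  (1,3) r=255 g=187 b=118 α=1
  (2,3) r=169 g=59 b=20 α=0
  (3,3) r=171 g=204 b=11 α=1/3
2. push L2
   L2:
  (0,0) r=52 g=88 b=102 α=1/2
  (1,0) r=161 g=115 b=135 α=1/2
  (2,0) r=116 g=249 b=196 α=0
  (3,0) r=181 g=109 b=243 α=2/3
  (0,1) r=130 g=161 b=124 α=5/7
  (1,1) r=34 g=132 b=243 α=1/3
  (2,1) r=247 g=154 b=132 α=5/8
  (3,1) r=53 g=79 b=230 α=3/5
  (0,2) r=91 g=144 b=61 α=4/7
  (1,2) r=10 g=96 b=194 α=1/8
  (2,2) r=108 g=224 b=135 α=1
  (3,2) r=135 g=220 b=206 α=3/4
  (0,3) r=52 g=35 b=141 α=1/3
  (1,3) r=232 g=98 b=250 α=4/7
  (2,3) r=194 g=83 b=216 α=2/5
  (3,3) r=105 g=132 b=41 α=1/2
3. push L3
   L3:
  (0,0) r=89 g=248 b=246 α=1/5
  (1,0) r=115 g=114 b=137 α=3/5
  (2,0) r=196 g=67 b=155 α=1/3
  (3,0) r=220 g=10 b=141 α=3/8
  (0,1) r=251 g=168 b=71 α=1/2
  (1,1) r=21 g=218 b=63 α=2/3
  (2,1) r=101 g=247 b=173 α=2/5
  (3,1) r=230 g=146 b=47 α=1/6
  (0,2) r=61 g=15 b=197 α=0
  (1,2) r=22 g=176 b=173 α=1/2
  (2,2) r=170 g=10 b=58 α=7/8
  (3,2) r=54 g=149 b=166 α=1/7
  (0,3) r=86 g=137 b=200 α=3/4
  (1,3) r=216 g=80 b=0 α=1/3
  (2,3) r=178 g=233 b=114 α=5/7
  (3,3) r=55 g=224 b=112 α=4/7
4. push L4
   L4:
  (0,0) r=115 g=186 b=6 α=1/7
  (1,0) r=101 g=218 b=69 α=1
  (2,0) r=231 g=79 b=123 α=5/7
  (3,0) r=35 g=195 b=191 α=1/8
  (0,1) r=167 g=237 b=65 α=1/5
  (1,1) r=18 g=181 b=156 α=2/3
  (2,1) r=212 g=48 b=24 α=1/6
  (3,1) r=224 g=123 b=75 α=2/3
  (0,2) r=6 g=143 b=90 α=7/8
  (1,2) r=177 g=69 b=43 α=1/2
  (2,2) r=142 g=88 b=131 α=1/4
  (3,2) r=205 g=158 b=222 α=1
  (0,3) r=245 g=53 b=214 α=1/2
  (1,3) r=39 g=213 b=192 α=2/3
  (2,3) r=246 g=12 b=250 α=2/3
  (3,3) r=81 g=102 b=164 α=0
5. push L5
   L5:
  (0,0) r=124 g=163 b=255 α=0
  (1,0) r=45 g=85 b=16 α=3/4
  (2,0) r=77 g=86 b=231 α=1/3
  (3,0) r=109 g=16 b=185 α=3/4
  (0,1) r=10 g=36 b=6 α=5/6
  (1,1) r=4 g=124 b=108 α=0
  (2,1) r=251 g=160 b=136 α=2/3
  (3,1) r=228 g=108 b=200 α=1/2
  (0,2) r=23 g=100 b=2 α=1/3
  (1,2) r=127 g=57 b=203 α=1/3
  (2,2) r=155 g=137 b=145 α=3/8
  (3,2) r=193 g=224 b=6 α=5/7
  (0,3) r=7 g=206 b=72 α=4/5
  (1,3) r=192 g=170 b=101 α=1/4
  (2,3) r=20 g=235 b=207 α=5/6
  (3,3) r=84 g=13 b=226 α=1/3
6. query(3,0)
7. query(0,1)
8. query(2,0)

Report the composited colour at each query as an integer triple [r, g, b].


query (3,0) [L1,L2,L3,L4,L5] — begin 0,0,0
+L1 (α=1/6) → [133/6, 20/3, 235/6]
+L2 (α=2/3) → [2305/18, 674/9, 3151/18]
+L3 (α=3/8) → [23405/144, 455/9, 23369/144]
+L4 (α=1/8) → [168875/1152, 1235/18, 191087/1152]
+L5 (α=3/4) → [545579/4608, 2099/72, 830447/4608]
= [118, 29, 180]

(0,1) stack=L1,L2,L3,L4,L5; from [0,0,0]:
+L1 (α=4/5) → [72, 724/5, 696/5]
+L2 (α=5/7) → [794/7, 5473/35, 4492/35]
+L3 (α=1/2) → [2551/14, 11353/70, 6977/70]
+L4 (α=1/5) → [6271/35, 31001/175, 16229/175]
+L5 (α=5/6) → [8021/210, 62501/1050, 21479/1050]
= [38, 60, 20]

(2,0) stack=L1,L2,L3,L4,L5; from [0,0,0]:
+L1 (α=6/7) → [846/7, 1464/7, 858/7]
+L2 (α=0) → [846/7, 1464/7, 858/7]
+L3 (α=1/3) → [3064/21, 3397/21, 2801/21]
+L4 (α=5/7) → [30383/147, 15089/147, 18517/147]
+L5 (α=1/3) → [72085/441, 42820/441, 70991/441]
= [163, 97, 161]


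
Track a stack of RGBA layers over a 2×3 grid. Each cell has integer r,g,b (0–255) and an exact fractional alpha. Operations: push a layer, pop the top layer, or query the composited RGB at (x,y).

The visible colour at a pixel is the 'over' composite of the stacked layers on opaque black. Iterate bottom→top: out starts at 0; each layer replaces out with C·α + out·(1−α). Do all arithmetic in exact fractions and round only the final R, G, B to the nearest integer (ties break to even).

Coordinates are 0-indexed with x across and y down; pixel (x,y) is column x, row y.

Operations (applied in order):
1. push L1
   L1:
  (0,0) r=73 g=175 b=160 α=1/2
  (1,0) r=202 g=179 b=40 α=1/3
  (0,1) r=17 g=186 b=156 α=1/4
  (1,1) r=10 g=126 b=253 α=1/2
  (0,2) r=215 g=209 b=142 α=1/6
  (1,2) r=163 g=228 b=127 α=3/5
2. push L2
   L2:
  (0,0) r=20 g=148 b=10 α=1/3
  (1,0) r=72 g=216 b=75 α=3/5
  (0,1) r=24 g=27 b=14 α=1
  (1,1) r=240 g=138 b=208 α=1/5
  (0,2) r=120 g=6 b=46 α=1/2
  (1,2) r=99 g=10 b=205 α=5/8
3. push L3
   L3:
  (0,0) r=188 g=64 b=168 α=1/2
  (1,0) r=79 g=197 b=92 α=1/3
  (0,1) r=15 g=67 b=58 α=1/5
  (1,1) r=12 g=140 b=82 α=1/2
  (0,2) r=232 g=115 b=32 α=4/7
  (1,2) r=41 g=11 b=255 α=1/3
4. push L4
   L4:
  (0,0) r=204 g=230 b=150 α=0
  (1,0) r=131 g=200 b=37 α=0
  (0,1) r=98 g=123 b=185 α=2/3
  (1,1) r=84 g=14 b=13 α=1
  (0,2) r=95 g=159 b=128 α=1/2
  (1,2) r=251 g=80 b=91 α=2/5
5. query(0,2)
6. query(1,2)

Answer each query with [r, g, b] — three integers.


(0,2) stack=L1,L2,L3,L4; from [0,0,0]:
after L1 α=1/6: [215/6, 209/6, 71/3]
after L2 α=1/2: [935/12, 245/12, 209/6]
after L3 α=4/7: [4647/28, 2085/28, 465/14]
after L4 α=1/2: [7307/56, 6537/56, 2257/28]
→ [130, 117, 81]

(1,2) stack=L1,L2,L3,L4; from [0,0,0]:
after L1 α=3/5: [489/5, 684/5, 381/5]
after L2 α=5/8: [1971/20, 1151/20, 1567/10]
after L3 α=1/3: [2381/30, 1261/30, 2842/15]
after L4 α=2/5: [7401/50, 2861/50, 3752/25]
= [148, 57, 150]


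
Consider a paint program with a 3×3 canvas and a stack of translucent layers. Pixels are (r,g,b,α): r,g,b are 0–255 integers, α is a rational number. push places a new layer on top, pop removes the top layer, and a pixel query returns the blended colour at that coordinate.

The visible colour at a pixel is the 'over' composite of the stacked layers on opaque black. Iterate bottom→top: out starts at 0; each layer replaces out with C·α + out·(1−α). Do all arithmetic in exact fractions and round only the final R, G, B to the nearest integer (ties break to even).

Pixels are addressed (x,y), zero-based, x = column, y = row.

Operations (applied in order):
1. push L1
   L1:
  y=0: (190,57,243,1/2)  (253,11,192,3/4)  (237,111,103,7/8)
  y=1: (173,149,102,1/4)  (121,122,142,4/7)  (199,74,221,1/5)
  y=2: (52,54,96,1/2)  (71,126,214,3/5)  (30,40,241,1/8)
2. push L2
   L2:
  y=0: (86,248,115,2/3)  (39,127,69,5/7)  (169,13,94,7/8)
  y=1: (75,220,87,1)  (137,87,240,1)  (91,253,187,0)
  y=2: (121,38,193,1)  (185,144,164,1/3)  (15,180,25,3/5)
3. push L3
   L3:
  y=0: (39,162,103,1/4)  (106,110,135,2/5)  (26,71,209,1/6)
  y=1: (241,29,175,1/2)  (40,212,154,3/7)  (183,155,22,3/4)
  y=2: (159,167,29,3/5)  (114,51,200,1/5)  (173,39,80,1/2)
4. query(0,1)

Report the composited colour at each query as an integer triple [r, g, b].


query (0,1) [L1,L2,L3] — begin 0,0,0
after L1 α=1/4: [173/4, 149/4, 51/2]
after L2 α=1: [75, 220, 87]
after L3 α=1/2: [158, 249/2, 131]
rounded: [158, 124, 131]


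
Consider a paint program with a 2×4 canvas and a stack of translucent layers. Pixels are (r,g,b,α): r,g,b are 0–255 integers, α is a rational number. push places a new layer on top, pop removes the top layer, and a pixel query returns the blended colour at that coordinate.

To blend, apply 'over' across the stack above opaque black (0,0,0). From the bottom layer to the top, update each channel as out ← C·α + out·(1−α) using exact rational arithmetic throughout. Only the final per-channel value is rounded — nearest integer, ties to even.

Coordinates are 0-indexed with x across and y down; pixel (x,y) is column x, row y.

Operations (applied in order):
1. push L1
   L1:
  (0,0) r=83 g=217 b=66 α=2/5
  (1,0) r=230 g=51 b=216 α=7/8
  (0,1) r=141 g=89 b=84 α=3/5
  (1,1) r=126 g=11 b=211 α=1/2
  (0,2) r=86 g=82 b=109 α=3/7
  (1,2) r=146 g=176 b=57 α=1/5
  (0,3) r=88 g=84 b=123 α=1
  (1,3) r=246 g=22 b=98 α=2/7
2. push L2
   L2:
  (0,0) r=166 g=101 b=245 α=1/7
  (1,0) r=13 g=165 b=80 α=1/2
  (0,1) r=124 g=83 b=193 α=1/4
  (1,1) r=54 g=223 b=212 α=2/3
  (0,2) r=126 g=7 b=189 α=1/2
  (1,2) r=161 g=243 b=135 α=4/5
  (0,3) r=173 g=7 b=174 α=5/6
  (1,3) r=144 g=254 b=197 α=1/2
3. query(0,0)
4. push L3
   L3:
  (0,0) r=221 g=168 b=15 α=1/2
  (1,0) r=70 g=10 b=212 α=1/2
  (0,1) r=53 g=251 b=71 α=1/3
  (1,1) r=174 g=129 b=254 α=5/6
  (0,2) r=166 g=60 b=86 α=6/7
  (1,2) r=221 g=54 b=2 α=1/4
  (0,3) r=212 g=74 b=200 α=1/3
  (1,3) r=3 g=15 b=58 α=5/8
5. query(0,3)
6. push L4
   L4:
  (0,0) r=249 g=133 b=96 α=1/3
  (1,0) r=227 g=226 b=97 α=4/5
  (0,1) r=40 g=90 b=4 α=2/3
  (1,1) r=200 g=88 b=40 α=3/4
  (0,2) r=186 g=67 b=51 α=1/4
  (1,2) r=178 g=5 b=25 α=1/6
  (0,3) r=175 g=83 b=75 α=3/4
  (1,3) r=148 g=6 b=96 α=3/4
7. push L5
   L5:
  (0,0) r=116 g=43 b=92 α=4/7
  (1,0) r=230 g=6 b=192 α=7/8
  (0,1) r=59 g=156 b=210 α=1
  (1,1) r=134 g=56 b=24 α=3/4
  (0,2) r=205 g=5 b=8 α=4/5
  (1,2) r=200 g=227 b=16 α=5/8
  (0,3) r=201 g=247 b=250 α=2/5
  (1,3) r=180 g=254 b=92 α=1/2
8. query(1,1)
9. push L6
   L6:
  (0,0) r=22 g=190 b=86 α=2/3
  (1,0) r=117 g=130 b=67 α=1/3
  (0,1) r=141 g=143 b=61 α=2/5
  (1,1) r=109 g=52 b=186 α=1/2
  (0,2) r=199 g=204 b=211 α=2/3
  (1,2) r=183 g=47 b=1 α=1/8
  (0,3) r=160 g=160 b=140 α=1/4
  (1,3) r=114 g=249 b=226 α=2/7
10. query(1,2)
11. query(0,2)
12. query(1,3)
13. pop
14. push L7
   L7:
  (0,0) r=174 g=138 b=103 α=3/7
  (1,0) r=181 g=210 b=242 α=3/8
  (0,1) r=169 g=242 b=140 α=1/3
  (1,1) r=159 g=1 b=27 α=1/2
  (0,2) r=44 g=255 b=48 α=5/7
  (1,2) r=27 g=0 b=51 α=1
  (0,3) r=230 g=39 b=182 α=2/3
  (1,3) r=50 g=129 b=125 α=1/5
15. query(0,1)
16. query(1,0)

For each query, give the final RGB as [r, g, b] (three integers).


(0,0) stack=L1,L2; from [0,0,0]:
L1 α=2/5: [166/5, 434/5, 132/5]
L2 α=1/7: [1826/35, 3109/35, 2017/35]
→ [52, 89, 58]

query (0,3) [L1,L2,L3] — begin 0,0,0
after L1 α=1: [88, 84, 123]
after L2 α=5/6: [953/6, 119/6, 331/2]
after L3 α=1/3: [1589/9, 341/9, 177]
= [177, 38, 177]

at x=1,y=1 over L1,L2,L3,L4,L5:
after L1 α=1/2: [63, 11/2, 211/2]
after L2 α=2/3: [57, 301/2, 353/2]
after L3 α=5/6: [309/2, 1591/12, 2893/12]
after L4 α=3/4: [1509/8, 4759/48, 4333/48]
after L5 α=3/4: [4725/32, 12823/192, 7789/192]
rounded: [148, 67, 41]

(1,2) stack=L1,L2,L3,L4,L5,L6; from [0,0,0]:
after L1 α=1/5: [146/5, 176/5, 57/5]
after L2 α=4/5: [3366/25, 5036/25, 2757/25]
after L3 α=1/4: [15623/100, 8229/50, 8321/100]
after L4 α=1/6: [19183/120, 8279/60, 8821/120]
after L5 α=5/8: [59183/320, 30979/160, 12021/320]
after L6 α=1/8: [472841/2560, 224373/1280, 84467/2560]
= [185, 175, 33]

at x=0,y=2 over L1,L2,L3,L4,L5,L6:
+L1 (α=3/7) → [258/7, 246/7, 327/7]
+L2 (α=1/2) → [570/7, 295/14, 825/7]
+L3 (α=6/7) → [7542/49, 5335/98, 4437/49]
+L4 (α=1/4) → [7935/49, 22571/392, 7905/98]
+L5 (α=4/5) → [9623/49, 30411/1960, 11041/490]
+L6 (α=2/3) → [29125/147, 276697/1960, 72607/490]
→ [198, 141, 148]

at x=1,y=3 over L1,L2,L3,L4,L5,L6:
+L1 (α=2/7) → [492/7, 44/7, 28]
+L2 (α=1/2) → [750/7, 911/7, 225/2]
+L3 (α=5/8) → [2355/56, 1629/28, 1255/16]
+L4 (α=3/4) → [27219/224, 2133/112, 5863/64]
+L5 (α=1/2) → [67539/448, 30581/224, 11751/128]
+L6 (α=2/7) → [439839/3136, 264457/1568, 116611/896]
= [140, 169, 130]

at x=0,y=1 over L1,L2,L3,L4,L5,L7:
L1 α=3/5: [423/5, 267/5, 252/5]
L2 α=1/4: [1889/20, 304/5, 1721/20]
L3 α=1/3: [2419/30, 621/5, 2431/30]
L4 α=2/3: [4819/90, 507/5, 2671/90]
L5 α=1: [59, 156, 210]
L7 α=1/3: [287/3, 554/3, 560/3]
→ [96, 185, 187]

(1,0) stack=L1,L2,L3,L4,L5,L7; from [0,0,0]:
+L1 (α=7/8) → [805/4, 357/8, 189]
+L2 (α=1/2) → [857/8, 1677/16, 269/2]
+L3 (α=1/2) → [1417/16, 1837/32, 693/4]
+L4 (α=4/5) → [3189/16, 6153/32, 449/4]
+L5 (α=7/8) → [28949/128, 7497/256, 5825/32]
+L7 (α=3/8) → [214249/1024, 198765/2048, 52357/256]
→ [209, 97, 205]


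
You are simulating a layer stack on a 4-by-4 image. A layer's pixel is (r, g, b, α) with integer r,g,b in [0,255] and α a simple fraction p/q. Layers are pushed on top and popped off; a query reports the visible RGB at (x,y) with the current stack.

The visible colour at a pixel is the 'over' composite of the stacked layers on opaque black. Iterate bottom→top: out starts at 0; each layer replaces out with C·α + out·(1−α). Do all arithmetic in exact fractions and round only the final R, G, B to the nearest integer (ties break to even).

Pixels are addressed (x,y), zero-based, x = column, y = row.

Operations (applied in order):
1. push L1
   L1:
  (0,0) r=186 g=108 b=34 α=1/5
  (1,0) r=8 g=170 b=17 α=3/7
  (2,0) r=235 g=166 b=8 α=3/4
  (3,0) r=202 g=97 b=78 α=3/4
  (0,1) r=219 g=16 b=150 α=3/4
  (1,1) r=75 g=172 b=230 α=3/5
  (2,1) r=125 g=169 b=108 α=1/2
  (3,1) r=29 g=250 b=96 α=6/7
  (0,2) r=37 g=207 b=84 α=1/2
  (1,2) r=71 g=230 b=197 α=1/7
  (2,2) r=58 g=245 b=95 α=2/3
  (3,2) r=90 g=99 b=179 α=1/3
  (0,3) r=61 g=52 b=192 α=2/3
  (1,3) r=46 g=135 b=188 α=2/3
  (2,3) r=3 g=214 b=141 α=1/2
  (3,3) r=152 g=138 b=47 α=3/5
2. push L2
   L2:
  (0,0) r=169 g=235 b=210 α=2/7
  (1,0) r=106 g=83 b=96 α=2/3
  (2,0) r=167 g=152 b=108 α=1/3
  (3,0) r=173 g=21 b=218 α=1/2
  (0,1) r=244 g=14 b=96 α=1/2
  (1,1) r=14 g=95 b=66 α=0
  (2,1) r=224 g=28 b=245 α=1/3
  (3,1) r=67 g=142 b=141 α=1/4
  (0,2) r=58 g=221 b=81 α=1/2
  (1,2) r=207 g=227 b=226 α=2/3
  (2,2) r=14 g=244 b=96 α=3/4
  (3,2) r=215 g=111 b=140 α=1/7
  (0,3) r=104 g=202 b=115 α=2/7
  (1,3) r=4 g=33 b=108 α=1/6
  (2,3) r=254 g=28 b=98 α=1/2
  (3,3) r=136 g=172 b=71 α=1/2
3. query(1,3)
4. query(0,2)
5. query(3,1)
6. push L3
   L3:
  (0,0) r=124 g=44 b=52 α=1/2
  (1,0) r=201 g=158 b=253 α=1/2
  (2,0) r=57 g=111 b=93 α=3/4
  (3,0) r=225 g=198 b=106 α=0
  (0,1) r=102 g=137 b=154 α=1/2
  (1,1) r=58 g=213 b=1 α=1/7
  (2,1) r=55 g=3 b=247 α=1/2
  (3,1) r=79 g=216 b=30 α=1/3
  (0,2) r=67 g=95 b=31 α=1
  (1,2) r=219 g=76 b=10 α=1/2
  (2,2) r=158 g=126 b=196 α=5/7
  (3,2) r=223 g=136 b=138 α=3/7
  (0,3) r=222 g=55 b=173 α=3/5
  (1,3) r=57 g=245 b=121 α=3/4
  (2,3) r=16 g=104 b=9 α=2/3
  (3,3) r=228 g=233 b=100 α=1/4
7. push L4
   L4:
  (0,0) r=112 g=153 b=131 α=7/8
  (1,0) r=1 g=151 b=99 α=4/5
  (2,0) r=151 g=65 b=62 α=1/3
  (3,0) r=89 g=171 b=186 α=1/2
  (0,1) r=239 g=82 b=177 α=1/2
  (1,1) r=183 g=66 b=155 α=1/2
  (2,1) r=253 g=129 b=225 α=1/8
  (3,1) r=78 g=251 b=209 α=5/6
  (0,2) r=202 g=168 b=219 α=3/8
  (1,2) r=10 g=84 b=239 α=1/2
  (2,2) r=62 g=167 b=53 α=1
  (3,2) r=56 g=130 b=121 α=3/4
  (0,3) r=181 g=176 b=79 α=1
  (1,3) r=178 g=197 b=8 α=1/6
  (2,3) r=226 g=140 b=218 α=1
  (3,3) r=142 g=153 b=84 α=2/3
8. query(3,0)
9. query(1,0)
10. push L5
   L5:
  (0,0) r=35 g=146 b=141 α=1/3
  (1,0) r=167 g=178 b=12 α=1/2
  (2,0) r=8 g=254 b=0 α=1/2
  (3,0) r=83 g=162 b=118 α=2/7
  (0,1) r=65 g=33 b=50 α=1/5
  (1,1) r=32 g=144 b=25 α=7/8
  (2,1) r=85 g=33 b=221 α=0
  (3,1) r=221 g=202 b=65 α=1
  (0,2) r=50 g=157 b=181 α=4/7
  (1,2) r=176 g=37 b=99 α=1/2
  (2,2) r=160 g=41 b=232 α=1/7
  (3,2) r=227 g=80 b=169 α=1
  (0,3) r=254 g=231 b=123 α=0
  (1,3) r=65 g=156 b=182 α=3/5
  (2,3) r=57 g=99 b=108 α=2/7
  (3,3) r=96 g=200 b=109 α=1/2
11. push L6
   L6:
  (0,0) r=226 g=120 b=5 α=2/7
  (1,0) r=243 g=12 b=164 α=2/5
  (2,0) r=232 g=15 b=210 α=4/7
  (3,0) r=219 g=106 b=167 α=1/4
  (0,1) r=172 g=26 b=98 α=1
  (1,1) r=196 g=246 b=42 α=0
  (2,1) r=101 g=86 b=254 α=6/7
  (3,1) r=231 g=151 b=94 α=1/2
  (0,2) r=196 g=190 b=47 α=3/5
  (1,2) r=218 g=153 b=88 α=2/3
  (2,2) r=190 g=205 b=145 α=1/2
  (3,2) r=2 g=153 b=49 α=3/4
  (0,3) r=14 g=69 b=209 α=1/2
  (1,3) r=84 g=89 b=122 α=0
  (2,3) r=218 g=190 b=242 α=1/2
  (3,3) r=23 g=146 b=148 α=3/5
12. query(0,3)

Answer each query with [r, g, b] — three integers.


at x=1,y=3 over L1,L2:
after L1 α=2/3: [92/3, 90, 376/3]
after L2 α=1/6: [236/9, 161/2, 1102/9]
→ [26, 80, 122]

at x=0,y=2 over L1,L2:
+L1 (α=1/2) → [37/2, 207/2, 42]
+L2 (α=1/2) → [153/4, 649/4, 123/2]
→ [38, 162, 62]

(3,1) stack=L1,L2; from [0,0,0]:
+L1 (α=6/7) → [174/7, 1500/7, 576/7]
+L2 (α=1/4) → [991/28, 2747/14, 2715/28]
rounded: [35, 196, 97]

(3,0) stack=L1,L2,L3,L4; from [0,0,0]:
after L1 α=3/4: [303/2, 291/4, 117/2]
after L2 α=1/2: [649/4, 375/8, 553/4]
after L3 α=0: [649/4, 375/8, 553/4]
after L4 α=1/2: [1005/8, 1743/16, 1297/8]
rounded: [126, 109, 162]

query (1,0) [L1,L2,L3,L4] — begin 0,0,0
after L1 α=3/7: [24/7, 510/7, 51/7]
after L2 α=2/3: [1508/21, 1672/21, 465/7]
after L3 α=1/2: [5729/42, 2495/21, 1118/7]
after L4 α=4/5: [5897/210, 15179/105, 778/7]
rounded: [28, 145, 111]

query (0,3) [L1,L2,L3,L4,L5,L6] — begin 0,0,0
L1 α=2/3: [122/3, 104/3, 128]
L2 α=2/7: [1234/21, 1732/21, 870/7]
L3 α=3/5: [16454/105, 6929/105, 5373/35]
L4 α=1: [181, 176, 79]
L5 α=0: [181, 176, 79]
L6 α=1/2: [195/2, 245/2, 144]
= [98, 122, 144]


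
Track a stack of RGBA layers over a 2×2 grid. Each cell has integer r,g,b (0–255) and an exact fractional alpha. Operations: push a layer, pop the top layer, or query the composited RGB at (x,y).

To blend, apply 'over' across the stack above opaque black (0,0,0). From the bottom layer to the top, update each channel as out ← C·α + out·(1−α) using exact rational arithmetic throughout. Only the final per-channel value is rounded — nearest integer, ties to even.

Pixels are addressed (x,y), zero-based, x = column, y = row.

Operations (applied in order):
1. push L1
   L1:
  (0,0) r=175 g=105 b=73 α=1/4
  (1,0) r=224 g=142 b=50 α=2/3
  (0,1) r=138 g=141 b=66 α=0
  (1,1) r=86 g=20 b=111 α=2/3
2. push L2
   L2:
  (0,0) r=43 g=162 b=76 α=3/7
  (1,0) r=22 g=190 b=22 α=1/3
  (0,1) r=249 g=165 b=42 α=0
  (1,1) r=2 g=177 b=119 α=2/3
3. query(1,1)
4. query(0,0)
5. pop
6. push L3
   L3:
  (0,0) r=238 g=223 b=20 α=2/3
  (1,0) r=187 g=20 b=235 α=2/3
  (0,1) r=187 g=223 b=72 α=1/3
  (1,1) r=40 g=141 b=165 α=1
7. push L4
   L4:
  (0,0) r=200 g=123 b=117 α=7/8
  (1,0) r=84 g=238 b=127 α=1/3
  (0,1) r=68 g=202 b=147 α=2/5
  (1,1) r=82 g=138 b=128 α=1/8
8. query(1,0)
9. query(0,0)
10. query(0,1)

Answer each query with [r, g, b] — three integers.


(1,1) stack=L1,L2; from [0,0,0]:
+L1 (α=2/3) → [172/3, 40/3, 74]
+L2 (α=2/3) → [184/9, 1102/9, 104]
rounded: [20, 122, 104]

at x=0,y=0 over L1,L2:
after L1 α=1/4: [175/4, 105/4, 73/4]
after L2 α=3/7: [304/7, 591/7, 43]
→ [43, 84, 43]

query (1,0) [L1,L3,L4] — begin 0,0,0
L1 α=2/3: [448/3, 284/3, 100/3]
L3 α=2/3: [1570/9, 404/9, 1510/9]
L4 α=1/3: [3896/27, 2950/27, 4163/27]
rounded: [144, 109, 154]

query (0,0) [L1,L3,L4] — begin 0,0,0
L1 α=1/4: [175/4, 105/4, 73/4]
L3 α=2/3: [693/4, 1889/12, 233/12]
L4 α=7/8: [6293/32, 12221/96, 10061/96]
rounded: [197, 127, 105]

(0,1) stack=L1,L3,L4; from [0,0,0]:
+L1 (α=0) → [0, 0, 0]
+L3 (α=1/3) → [187/3, 223/3, 24]
+L4 (α=2/5) → [323/5, 627/5, 366/5]
→ [65, 125, 73]


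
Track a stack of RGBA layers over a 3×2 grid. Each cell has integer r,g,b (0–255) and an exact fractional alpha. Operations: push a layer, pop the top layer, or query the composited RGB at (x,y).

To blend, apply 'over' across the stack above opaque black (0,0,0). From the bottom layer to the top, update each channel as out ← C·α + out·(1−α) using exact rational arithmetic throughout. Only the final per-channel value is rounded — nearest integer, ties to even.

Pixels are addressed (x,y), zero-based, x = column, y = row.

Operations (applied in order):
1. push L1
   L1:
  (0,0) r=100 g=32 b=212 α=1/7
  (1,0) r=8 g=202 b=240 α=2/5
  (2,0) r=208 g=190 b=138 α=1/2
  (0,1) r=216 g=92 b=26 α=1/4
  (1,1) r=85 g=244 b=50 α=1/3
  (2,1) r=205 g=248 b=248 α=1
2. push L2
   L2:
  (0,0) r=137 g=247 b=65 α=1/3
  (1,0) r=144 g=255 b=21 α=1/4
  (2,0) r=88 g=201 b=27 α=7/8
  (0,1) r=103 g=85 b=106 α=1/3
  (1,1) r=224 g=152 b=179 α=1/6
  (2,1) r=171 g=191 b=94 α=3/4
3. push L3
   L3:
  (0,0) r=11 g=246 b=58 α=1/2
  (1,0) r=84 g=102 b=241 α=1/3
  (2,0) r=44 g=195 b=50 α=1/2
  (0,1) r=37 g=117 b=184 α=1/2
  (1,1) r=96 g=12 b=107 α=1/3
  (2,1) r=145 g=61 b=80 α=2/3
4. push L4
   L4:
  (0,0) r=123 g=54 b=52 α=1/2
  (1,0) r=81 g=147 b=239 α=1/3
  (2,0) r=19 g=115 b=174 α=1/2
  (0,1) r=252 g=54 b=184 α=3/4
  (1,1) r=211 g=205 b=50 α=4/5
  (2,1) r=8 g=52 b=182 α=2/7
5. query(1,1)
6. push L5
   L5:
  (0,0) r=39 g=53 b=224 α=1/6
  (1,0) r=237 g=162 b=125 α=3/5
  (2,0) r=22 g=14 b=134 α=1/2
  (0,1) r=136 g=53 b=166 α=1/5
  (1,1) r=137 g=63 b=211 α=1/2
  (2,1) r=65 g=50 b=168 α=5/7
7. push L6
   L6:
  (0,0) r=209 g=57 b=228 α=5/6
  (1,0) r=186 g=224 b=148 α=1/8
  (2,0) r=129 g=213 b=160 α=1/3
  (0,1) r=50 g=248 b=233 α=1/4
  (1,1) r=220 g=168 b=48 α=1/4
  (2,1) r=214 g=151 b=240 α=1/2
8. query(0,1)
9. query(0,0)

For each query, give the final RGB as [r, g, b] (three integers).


(1,1) stack=L1,L2,L3,L4; from [0,0,0]:
L1 α=1/3: [85/3, 244/3, 50/3]
L2 α=1/6: [1097/18, 838/9, 787/18]
L3 α=1/3: [1961/27, 1784/27, 1750/27]
L4 α=4/5: [24749/135, 23924/135, 1430/27]
→ [183, 177, 53]

query (0,1) [L1,L2,L3,L4,L5,L6] — begin 0,0,0
+L1 (α=1/4) → [54, 23, 13/2]
+L2 (α=1/3) → [211/3, 131/3, 119/3]
+L3 (α=1/2) → [161/3, 241/3, 671/6]
+L4 (α=3/4) → [2429/12, 727/12, 3983/24]
+L5 (α=1/5) → [2837/15, 886/15, 4979/30]
+L6 (α=1/4) → [3087/20, 1063/10, 7309/40]
rounded: [154, 106, 183]

query (0,0) [L1,L2,L3,L4,L5,L6] — begin 0,0,0
+L1 (α=1/7) → [100/7, 32/7, 212/7]
+L2 (α=1/3) → [1159/21, 1793/21, 293/7]
+L3 (α=1/2) → [695/21, 6959/42, 699/14]
+L4 (α=1/2) → [1639/21, 9227/84, 1427/28]
+L5 (α=1/6) → [4507/63, 50587/504, 4469/56]
+L6 (α=5/6) → [35171/189, 194227/3024, 68309/336]
= [186, 64, 203]


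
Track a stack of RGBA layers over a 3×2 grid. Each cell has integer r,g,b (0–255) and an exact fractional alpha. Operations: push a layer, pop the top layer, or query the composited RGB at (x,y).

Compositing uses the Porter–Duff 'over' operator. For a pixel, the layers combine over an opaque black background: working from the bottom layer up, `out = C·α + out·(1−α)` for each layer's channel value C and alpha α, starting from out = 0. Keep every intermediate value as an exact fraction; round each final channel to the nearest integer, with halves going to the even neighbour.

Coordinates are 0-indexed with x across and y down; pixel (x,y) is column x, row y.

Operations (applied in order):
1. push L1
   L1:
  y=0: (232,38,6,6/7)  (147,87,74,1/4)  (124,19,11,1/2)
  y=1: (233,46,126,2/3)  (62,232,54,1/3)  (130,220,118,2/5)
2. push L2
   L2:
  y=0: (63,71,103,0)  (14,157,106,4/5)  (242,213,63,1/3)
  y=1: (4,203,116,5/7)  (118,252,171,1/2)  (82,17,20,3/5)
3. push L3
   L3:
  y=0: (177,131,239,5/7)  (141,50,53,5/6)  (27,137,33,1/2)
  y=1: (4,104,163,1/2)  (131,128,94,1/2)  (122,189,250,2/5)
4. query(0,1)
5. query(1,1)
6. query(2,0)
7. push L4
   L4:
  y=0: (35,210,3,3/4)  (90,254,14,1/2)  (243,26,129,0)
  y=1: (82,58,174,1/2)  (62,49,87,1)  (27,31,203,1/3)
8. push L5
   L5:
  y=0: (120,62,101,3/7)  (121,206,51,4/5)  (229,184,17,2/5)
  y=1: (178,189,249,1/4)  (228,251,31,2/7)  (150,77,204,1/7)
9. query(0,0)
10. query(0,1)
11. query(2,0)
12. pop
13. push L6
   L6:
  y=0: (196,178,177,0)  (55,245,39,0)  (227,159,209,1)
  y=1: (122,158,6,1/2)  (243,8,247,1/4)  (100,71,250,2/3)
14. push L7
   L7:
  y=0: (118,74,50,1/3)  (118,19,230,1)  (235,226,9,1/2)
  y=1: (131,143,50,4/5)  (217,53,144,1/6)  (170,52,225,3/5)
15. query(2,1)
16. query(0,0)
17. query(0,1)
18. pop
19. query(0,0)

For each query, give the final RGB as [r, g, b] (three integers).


query (0,1) [L1,L2,L3] — begin 0,0,0
L1 α=2/3: [466/3, 92/3, 84]
L2 α=5/7: [992/21, 3229/21, 748/7]
L3 α=1/2: [538/21, 5413/42, 1889/14]
= [26, 129, 135]

(1,1) stack=L1,L2,L3; from [0,0,0]:
L1 α=1/3: [62/3, 232/3, 18]
L2 α=1/2: [208/3, 494/3, 189/2]
L3 α=1/2: [601/6, 439/3, 377/4]
= [100, 146, 94]

at x=2,y=0 over L1,L2,L3:
after L1 α=1/2: [62, 19/2, 11/2]
after L2 α=1/3: [122, 232/3, 74/3]
after L3 α=1/2: [149/2, 643/6, 173/6]
→ [74, 107, 29]

(0,0) stack=L1,L2,L3,L4,L5; from [0,0,0]:
after L1 α=6/7: [1392/7, 228/7, 36/7]
after L2 α=0: [1392/7, 228/7, 36/7]
after L3 α=5/7: [8979/49, 5041/49, 8437/49]
after L4 α=3/4: [3531/49, 35911/196, 4439/98]
after L5 α=3/7: [31764/343, 45025/343, 23725/343]
= [93, 131, 69]

(0,1) stack=L1,L2,L3,L4,L5; from [0,0,0]:
L1 α=2/3: [466/3, 92/3, 84]
L2 α=5/7: [992/21, 3229/21, 748/7]
L3 α=1/2: [538/21, 5413/42, 1889/14]
L4 α=1/2: [1130/21, 7849/84, 4325/28]
L5 α=1/4: [594/7, 13141/112, 19947/112]
→ [85, 117, 178]

query (2,0) [L1,L2,L3,L4,L5] — begin 0,0,0
+L1 (α=1/2) → [62, 19/2, 11/2]
+L2 (α=1/3) → [122, 232/3, 74/3]
+L3 (α=1/2) → [149/2, 643/6, 173/6]
+L4 (α=0) → [149/2, 643/6, 173/6]
+L5 (α=2/5) → [1363/10, 1379/10, 241/10]
rounded: [136, 138, 24]

(2,1) stack=L1,L2,L3,L4,L6,L7; from [0,0,0]:
after L1 α=2/5: [52, 88, 236/5]
after L2 α=3/5: [70, 227/5, 772/25]
after L3 α=2/5: [454/5, 2571/25, 14816/125]
after L4 α=1/3: [1043/15, 5917/75, 55007/375]
after L6 α=2/3: [4043/45, 16567/225, 242507/1125]
after L7 α=3/5: [31036/225, 68234/1125, 1244389/5625]
→ [138, 61, 221]

query (0,0) [L1,L2,L3,L4,L6,L7] — begin 0,0,0
after L1 α=6/7: [1392/7, 228/7, 36/7]
after L2 α=0: [1392/7, 228/7, 36/7]
after L3 α=5/7: [8979/49, 5041/49, 8437/49]
after L4 α=3/4: [3531/49, 35911/196, 4439/98]
after L6 α=0: [3531/49, 35911/196, 4439/98]
after L7 α=1/3: [12844/147, 43163/294, 6889/147]
→ [87, 147, 47]

query (0,1) [L1,L2,L3,L4,L6,L7] — begin 0,0,0
+L1 (α=2/3) → [466/3, 92/3, 84]
+L2 (α=5/7) → [992/21, 3229/21, 748/7]
+L3 (α=1/2) → [538/21, 5413/42, 1889/14]
+L4 (α=1/2) → [1130/21, 7849/84, 4325/28]
+L6 (α=1/2) → [1846/21, 21121/168, 4493/56]
+L7 (α=4/5) → [2570/21, 117217/840, 15693/280]
rounded: [122, 140, 56]

at x=0,y=0 over L1,L2,L3,L4,L6:
+L1 (α=6/7) → [1392/7, 228/7, 36/7]
+L2 (α=0) → [1392/7, 228/7, 36/7]
+L3 (α=5/7) → [8979/49, 5041/49, 8437/49]
+L4 (α=3/4) → [3531/49, 35911/196, 4439/98]
+L6 (α=0) → [3531/49, 35911/196, 4439/98]
rounded: [72, 183, 45]


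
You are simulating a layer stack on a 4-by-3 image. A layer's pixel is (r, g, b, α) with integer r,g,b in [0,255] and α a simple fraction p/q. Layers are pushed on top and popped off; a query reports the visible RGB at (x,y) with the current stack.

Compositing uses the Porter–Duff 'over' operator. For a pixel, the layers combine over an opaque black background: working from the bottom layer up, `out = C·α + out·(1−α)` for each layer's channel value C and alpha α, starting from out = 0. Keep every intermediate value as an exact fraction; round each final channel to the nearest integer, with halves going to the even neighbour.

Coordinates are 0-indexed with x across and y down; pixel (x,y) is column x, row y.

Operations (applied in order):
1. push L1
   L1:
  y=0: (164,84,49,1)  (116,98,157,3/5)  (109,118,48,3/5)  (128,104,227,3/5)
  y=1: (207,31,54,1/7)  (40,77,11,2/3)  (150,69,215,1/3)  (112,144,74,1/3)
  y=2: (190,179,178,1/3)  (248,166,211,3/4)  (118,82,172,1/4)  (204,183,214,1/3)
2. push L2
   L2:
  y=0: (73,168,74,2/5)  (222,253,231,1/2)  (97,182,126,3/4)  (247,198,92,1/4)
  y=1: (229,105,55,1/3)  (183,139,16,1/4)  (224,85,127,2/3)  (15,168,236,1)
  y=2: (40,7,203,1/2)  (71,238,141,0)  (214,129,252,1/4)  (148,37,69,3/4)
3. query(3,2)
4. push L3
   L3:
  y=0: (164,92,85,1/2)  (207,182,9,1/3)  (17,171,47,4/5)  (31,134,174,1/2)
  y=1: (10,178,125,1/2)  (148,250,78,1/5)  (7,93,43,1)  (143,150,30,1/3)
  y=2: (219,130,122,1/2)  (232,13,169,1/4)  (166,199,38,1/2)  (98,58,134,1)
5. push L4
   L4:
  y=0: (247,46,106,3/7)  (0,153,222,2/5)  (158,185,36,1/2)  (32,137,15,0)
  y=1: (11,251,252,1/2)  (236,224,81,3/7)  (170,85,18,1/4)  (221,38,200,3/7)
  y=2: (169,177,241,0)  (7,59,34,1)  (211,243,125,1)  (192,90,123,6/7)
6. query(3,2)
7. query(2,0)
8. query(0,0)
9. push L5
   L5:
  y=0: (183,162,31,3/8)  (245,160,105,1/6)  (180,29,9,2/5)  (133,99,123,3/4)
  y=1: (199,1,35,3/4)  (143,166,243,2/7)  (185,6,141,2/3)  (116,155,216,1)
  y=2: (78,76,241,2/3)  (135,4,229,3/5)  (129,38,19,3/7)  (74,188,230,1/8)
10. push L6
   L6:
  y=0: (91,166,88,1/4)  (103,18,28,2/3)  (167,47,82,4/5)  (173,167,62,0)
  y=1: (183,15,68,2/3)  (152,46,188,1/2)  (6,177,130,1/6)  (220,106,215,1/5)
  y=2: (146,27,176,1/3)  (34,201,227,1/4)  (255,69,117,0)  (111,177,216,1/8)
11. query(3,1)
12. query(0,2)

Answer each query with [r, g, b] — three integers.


(3,2) stack=L1,L2; from [0,0,0]:
after L1 α=1/3: [68, 61, 214/3]
after L2 α=3/4: [128, 43, 835/12]
rounded: [128, 43, 70]

(3,2) stack=L1,L2,L3,L4; from [0,0,0]:
after L1 α=1/3: [68, 61, 214/3]
after L2 α=3/4: [128, 43, 835/12]
after L3 α=1: [98, 58, 134]
after L4 α=6/7: [1250/7, 598/7, 872/7]
rounded: [179, 85, 125]

query (2,0) [L1,L2,L3,L4] — begin 0,0,0
+L1 (α=3/5) → [327/5, 354/5, 144/5]
+L2 (α=3/4) → [891/10, 771/5, 1017/10]
+L3 (α=4/5) → [1571/50, 4191/25, 2897/50]
+L4 (α=1/2) → [9471/100, 4408/25, 4697/100]
rounded: [95, 176, 47]

at x=0,y=0 over L1,L2,L3,L4:
+L1 (α=1) → [164, 84, 49]
+L2 (α=2/5) → [638/5, 588/5, 59]
+L3 (α=1/2) → [729/5, 524/5, 72]
+L4 (α=3/7) → [6621/35, 398/5, 606/7]
= [189, 80, 87]

(3,1) stack=L1,L2,L3,L4,L5,L6; from [0,0,0]:
+L1 (α=1/3) → [112/3, 48, 74/3]
+L2 (α=1) → [15, 168, 236]
+L3 (α=1/3) → [173/3, 162, 502/3]
+L4 (α=3/7) → [383/3, 762/7, 544/3]
+L5 (α=1) → [116, 155, 216]
+L6 (α=1/5) → [684/5, 726/5, 1079/5]
= [137, 145, 216]

query (0,2) [L1,L2,L3,L4,L5,L6] — begin 0,0,0
+L1 (α=1/3) → [190/3, 179/3, 178/3]
+L2 (α=1/2) → [155/3, 100/3, 787/6]
+L3 (α=1/2) → [406/3, 245/3, 1519/12]
+L4 (α=0) → [406/3, 245/3, 1519/12]
+L5 (α=2/3) → [874/9, 701/9, 7303/36]
+L6 (α=1/3) → [3062/27, 1645/27, 10471/54]
rounded: [113, 61, 194]


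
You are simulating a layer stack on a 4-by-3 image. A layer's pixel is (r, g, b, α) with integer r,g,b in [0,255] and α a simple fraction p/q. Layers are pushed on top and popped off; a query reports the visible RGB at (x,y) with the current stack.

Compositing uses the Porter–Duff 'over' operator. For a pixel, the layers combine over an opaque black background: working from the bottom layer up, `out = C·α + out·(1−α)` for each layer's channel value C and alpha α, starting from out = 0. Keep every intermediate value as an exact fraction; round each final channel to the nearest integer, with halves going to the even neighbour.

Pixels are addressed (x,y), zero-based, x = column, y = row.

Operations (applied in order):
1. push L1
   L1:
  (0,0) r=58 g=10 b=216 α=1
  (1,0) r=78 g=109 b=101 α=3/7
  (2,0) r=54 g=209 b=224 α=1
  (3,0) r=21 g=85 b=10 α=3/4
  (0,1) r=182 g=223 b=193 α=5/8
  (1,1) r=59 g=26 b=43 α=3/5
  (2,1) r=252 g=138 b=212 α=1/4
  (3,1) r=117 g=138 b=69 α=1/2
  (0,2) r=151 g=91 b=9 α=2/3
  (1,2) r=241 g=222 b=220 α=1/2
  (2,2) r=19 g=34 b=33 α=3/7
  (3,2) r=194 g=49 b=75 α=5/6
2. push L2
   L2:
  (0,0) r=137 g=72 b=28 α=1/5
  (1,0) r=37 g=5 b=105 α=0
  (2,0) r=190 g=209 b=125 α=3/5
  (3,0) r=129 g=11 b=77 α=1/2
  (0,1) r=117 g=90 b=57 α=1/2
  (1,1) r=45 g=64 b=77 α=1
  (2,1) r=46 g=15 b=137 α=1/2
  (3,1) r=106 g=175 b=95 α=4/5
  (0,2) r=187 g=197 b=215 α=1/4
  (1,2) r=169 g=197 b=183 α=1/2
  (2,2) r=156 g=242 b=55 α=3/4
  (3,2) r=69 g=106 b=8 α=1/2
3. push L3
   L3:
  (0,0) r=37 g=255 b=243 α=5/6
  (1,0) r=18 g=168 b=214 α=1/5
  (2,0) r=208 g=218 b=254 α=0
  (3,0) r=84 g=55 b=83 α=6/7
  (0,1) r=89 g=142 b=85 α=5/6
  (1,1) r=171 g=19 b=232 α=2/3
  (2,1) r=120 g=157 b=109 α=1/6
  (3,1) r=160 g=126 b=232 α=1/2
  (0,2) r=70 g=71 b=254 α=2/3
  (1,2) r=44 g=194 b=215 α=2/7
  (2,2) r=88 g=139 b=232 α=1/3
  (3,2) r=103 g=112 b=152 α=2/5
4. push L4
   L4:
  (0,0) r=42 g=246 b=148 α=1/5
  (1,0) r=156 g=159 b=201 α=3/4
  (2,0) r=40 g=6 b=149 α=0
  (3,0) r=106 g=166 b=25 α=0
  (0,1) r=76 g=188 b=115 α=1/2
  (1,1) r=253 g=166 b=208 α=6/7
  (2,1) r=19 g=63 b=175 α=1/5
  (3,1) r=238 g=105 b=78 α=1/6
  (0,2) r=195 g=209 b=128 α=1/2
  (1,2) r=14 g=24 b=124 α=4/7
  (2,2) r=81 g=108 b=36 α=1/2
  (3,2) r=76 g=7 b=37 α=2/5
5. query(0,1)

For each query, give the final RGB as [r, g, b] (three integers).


(0,1) stack=L1,L2,L3,L4; from [0,0,0]:
L1 α=5/8: [455/4, 1115/8, 965/8]
L2 α=1/2: [923/8, 1835/16, 1421/16]
L3 α=5/6: [4483/48, 13195/96, 8221/96]
L4 α=1/2: [8131/96, 31243/192, 19261/192]
→ [85, 163, 100]


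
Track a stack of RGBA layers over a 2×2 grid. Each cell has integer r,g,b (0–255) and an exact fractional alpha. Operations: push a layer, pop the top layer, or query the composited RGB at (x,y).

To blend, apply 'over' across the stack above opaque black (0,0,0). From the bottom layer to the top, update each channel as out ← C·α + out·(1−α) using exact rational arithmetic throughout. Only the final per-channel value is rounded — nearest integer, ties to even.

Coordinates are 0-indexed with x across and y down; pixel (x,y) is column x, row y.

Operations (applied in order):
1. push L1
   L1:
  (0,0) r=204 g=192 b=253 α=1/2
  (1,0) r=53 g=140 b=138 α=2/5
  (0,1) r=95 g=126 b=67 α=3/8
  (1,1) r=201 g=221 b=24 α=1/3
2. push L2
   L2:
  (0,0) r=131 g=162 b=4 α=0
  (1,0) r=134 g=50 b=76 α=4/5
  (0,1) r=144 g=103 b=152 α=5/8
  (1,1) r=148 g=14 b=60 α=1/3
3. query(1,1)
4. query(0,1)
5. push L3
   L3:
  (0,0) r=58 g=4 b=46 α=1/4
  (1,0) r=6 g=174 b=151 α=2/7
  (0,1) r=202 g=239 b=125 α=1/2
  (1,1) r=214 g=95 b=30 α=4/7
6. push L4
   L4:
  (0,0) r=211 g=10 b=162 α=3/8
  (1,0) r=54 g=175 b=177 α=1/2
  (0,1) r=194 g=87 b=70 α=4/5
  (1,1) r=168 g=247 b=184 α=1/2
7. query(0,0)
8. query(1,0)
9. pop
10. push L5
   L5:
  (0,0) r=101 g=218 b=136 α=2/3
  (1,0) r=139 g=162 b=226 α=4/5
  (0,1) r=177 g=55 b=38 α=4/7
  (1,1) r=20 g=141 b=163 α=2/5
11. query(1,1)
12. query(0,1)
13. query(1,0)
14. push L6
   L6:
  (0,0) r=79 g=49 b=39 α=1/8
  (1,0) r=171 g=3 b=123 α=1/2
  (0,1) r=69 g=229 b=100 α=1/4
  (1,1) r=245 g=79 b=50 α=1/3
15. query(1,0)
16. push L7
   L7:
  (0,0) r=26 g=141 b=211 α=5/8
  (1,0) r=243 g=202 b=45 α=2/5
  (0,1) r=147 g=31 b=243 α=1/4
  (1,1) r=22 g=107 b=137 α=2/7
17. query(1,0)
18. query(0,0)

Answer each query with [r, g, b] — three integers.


(1,1) stack=L1,L2; from [0,0,0]:
+L1 (α=1/3) → [67, 221/3, 8]
+L2 (α=1/3) → [94, 484/9, 76/3]
rounded: [94, 54, 25]

(0,1) stack=L1,L2; from [0,0,0]:
L1 α=3/8: [285/8, 189/4, 201/8]
L2 α=5/8: [6615/64, 2627/32, 6683/64]
= [103, 82, 104]

query (0,0) [L1,L2,L3,L4] — begin 0,0,0
L1 α=1/2: [102, 96, 253/2]
L2 α=0: [102, 96, 253/2]
L3 α=1/4: [91, 73, 851/8]
L4 α=3/8: [136, 395/8, 8143/64]
→ [136, 49, 127]

query (1,0) [L1,L2,L3,L4] — begin 0,0,0
L1 α=2/5: [106/5, 56, 276/5]
L2 α=4/5: [2786/25, 256/5, 1796/25]
L3 α=2/7: [2846/35, 604/7, 3306/35]
L4 α=1/2: [2368/35, 1829/14, 9501/70]
rounded: [68, 131, 136]

at x=1,y=1 over L1,L2,L3,L5:
after L1 α=1/3: [67, 221/3, 8]
after L2 α=1/3: [94, 484/9, 76/3]
after L3 α=4/7: [1138/7, 232/3, 28]
after L5 α=2/5: [3694/35, 514/5, 82]
= [106, 103, 82]

at x=0,y=1 over L1,L2,L3,L5:
+L1 (α=3/8) → [285/8, 189/4, 201/8]
+L2 (α=5/8) → [6615/64, 2627/32, 6683/64]
+L3 (α=1/2) → [19543/128, 10275/64, 14683/128]
+L5 (α=4/7) → [149253/896, 6415/64, 63505/896]
= [167, 100, 71]

query (1,0) [L1,L2,L3,L5] — begin 0,0,0
after L1 α=2/5: [106/5, 56, 276/5]
after L2 α=4/5: [2786/25, 256/5, 1796/25]
after L3 α=2/7: [2846/35, 604/7, 3306/35]
after L5 α=4/5: [22306/175, 1028/7, 34946/175]
→ [127, 147, 200]

query (1,0) [L1,L2,L3,L5,L6] — begin 0,0,0
after L1 α=2/5: [106/5, 56, 276/5]
after L2 α=4/5: [2786/25, 256/5, 1796/25]
after L3 α=2/7: [2846/35, 604/7, 3306/35]
after L5 α=4/5: [22306/175, 1028/7, 34946/175]
after L6 α=1/2: [52231/350, 1049/14, 56471/350]
rounded: [149, 75, 161]

(1,0) stack=L1,L2,L3,L5,L6,L7; from [0,0,0]:
+L1 (α=2/5) → [106/5, 56, 276/5]
+L2 (α=4/5) → [2786/25, 256/5, 1796/25]
+L3 (α=2/7) → [2846/35, 604/7, 3306/35]
+L5 (α=4/5) → [22306/175, 1028/7, 34946/175]
+L6 (α=1/2) → [52231/350, 1049/14, 56471/350]
+L7 (α=2/5) → [326793/1750, 8803/70, 200913/1750]
→ [187, 126, 115]

(0,0) stack=L1,L2,L3,L5,L6,L7; from [0,0,0]:
L1 α=1/2: [102, 96, 253/2]
L2 α=0: [102, 96, 253/2]
L3 α=1/4: [91, 73, 851/8]
L5 α=2/3: [293/3, 509/3, 1009/8]
L6 α=1/8: [286/3, 1855/12, 7375/64]
L7 α=5/8: [52, 4675/32, 89645/512]
rounded: [52, 146, 175]


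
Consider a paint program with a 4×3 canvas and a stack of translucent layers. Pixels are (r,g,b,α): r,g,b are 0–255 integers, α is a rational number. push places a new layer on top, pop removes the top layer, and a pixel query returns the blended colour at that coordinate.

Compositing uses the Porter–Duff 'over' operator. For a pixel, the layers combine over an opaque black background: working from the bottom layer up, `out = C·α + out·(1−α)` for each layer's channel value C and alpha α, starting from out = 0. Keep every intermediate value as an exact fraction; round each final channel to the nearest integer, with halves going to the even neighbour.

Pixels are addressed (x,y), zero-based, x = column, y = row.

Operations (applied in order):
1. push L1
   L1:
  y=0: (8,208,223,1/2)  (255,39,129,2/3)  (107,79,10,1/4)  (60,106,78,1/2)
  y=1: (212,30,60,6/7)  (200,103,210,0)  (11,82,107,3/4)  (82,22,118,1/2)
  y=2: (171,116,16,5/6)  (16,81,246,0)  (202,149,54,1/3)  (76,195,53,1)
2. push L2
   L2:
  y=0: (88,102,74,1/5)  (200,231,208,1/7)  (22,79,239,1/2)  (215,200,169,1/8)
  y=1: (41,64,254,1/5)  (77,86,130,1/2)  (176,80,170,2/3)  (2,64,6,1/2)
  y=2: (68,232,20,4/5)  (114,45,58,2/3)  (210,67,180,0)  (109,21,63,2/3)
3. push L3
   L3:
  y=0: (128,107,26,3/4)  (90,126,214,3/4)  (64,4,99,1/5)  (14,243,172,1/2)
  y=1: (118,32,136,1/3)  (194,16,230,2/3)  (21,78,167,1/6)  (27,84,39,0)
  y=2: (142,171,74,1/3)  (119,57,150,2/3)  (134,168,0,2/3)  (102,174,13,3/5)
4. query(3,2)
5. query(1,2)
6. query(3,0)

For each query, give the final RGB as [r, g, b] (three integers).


at x=3,y=2 over L1,L2,L3:
after L1 α=1: [76, 195, 53]
after L2 α=2/3: [98, 79, 179/3]
after L3 α=3/5: [502/5, 136, 95/3]
rounded: [100, 136, 32]

(1,2) stack=L1,L2,L3; from [0,0,0]:
+L1 (α=0) → [0, 0, 0]
+L2 (α=2/3) → [76, 30, 116/3]
+L3 (α=2/3) → [314/3, 48, 1016/9]
rounded: [105, 48, 113]

(3,0) stack=L1,L2,L3; from [0,0,0]:
after L1 α=1/2: [30, 53, 39]
after L2 α=1/8: [425/8, 571/8, 221/4]
after L3 α=1/2: [537/16, 2515/16, 909/8]
= [34, 157, 114]


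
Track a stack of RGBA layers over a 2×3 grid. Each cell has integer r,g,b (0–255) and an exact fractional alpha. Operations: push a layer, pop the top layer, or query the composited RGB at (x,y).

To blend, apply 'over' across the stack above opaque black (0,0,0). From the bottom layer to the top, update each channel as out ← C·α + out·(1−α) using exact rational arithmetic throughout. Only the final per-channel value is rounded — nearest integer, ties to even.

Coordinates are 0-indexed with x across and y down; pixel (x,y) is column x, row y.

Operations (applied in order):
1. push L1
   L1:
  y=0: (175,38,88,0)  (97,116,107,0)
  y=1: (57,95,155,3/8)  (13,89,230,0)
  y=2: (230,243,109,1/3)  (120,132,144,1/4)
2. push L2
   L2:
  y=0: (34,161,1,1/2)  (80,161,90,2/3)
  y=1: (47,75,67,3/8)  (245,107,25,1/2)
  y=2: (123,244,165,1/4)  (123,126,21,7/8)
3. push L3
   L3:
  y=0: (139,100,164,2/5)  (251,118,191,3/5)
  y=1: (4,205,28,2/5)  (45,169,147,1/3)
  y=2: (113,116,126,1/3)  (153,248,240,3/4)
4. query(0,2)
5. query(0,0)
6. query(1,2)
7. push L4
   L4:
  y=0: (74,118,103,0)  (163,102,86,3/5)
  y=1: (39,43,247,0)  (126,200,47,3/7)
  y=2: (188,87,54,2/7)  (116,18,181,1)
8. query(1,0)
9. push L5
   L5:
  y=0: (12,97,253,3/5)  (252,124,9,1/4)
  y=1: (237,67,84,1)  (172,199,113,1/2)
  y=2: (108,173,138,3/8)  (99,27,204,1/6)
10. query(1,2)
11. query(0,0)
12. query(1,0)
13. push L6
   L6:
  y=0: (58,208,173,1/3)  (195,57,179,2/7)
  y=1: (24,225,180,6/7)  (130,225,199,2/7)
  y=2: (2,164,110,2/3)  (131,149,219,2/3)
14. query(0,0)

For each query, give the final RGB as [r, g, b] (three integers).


query (0,2) [L1,L2,L3] — begin 0,0,0
after L1 α=1/3: [230/3, 81, 109/3]
after L2 α=1/4: [353/4, 487/4, 137/2]
after L3 α=1/3: [193/2, 719/6, 263/3]
= [96, 120, 88]

query (0,0) [L1,L2,L3] — begin 0,0,0
after L1 α=0: [0, 0, 0]
after L2 α=1/2: [17, 161/2, 1/2]
after L3 α=2/5: [329/5, 883/10, 659/10]
rounded: [66, 88, 66]

at x=1,y=2 over L1,L2,L3:
L1 α=1/4: [30, 33, 36]
L2 α=7/8: [891/8, 915/8, 183/8]
L3 α=3/4: [4563/32, 6867/32, 5943/32]
→ [143, 215, 186]

(1,0) stack=L1,L2,L3,L4; from [0,0,0]:
after L1 α=0: [0, 0, 0]
after L2 α=2/3: [160/3, 322/3, 60]
after L3 α=3/5: [2579/15, 1706/15, 693/5]
after L4 α=3/5: [12493/75, 8002/75, 2676/25]
= [167, 107, 107]

query (1,2) [L1,L2,L3,L4,L5] — begin 0,0,0
after L1 α=1/4: [30, 33, 36]
after L2 α=7/8: [891/8, 915/8, 183/8]
after L3 α=3/4: [4563/32, 6867/32, 5943/32]
after L4 α=1: [116, 18, 181]
after L5 α=1/6: [679/6, 39/2, 1109/6]
→ [113, 20, 185]

(0,0) stack=L1,L2,L3,L4,L5; from [0,0,0]:
after L1 α=0: [0, 0, 0]
after L2 α=1/2: [17, 161/2, 1/2]
after L3 α=2/5: [329/5, 883/10, 659/10]
after L4 α=0: [329/5, 883/10, 659/10]
after L5 α=3/5: [838/25, 2338/25, 4454/25]
= [34, 94, 178]

(1,0) stack=L1,L2,L3,L4,L5; from [0,0,0]:
after L1 α=0: [0, 0, 0]
after L2 α=2/3: [160/3, 322/3, 60]
after L3 α=3/5: [2579/15, 1706/15, 693/5]
after L4 α=3/5: [12493/75, 8002/75, 2676/25]
after L5 α=1/4: [18793/100, 5551/50, 8253/100]
= [188, 111, 83]

at x=0,y=0 over L1,L2,L3,L4,L5,L6:
after L1 α=0: [0, 0, 0]
after L2 α=1/2: [17, 161/2, 1/2]
after L3 α=2/5: [329/5, 883/10, 659/10]
after L4 α=0: [329/5, 883/10, 659/10]
after L5 α=3/5: [838/25, 2338/25, 4454/25]
after L6 α=1/3: [1042/25, 3292/25, 4411/25]
rounded: [42, 132, 176]
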